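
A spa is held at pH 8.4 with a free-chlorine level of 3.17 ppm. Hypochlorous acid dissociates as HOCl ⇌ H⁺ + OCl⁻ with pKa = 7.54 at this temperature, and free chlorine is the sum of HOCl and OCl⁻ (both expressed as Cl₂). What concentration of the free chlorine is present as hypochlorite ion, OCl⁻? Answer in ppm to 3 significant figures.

[OCl⁻]/[HOCl] = 10^(pH − pKa) = 10^(8.4 − 7.54) = 10^0.86 = 7.244.
Fraction as HOCl = 1 / (1 + 7.244) = 0.1213.
OCl⁻ = (1 − 0.1213) × 3.17 ppm = 2.785 ppm.

2.79 ppm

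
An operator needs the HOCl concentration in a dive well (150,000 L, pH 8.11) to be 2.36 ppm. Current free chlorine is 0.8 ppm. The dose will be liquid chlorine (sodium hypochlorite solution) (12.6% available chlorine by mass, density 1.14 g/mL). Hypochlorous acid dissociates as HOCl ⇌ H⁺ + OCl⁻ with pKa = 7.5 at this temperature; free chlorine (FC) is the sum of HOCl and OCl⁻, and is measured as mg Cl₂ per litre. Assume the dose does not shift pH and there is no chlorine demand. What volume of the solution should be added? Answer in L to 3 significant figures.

11.7 L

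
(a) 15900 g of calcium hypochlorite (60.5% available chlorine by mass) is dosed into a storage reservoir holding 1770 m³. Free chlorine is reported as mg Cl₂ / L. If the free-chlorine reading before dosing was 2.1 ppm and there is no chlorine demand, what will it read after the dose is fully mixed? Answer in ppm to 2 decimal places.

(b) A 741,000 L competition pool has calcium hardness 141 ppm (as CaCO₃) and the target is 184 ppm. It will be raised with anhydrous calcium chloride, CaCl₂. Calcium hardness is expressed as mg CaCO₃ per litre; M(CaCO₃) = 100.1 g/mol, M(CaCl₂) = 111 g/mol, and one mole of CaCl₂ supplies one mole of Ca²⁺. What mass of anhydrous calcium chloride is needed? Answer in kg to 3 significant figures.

(a) 7.53 ppm; (b) 35.3 kg

(a) Volume: 1770 m³ = 1,770,000 L.
(a) Available chlorine delivered: 15,900 g × 0.605 = 9620 g as Cl₂.
(a) Concentration rise: 9620 g / 1,770,000 L = 5.435 mg/L = 5.43 ppm.
(a) Final FC: 2.1 + 5.43 = 7.53 ppm.

(b) Hardness to add: (184 − 141) = 43 mg/L as CaCO₃ × 741,000 L = 31,860 g as CaCO₃.
(b) Moles of Ca²⁺ (1 mol Ca²⁺ ≡ 1 mol CaCO₃): 31,860 / 100.1 g/mol = 318.3 mol.
(b) Mass of CaCl₂: 318.3 × 111 = 35,330 g.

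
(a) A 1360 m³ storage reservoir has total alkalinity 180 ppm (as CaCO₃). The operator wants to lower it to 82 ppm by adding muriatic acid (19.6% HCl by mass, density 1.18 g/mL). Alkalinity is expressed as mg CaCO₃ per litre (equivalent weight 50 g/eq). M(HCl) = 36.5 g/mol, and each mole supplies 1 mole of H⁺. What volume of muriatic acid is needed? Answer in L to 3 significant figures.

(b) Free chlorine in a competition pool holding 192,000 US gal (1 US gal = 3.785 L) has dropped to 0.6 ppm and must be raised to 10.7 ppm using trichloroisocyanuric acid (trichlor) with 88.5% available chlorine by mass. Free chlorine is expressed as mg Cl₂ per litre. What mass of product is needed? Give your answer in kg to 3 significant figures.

(a) Volume: 1360 m³ = 1,360,000 L.
(a) Alkalinity to neutralize: (180 − 82) = 98 mg/L as CaCO₃ × 1,360,000 L = 133,300 g as CaCO₃.
(a) Equivalents of H⁺ required: 133,300 ÷ 50 g/eq = 2666 eq = 2666 mol HCl.
(a) Mass of HCl: 2666 × 36.5 = 97,290 g.
(a) Mass of 19.6% solution: 97,290 / 0.196 = 496,400 g.
(a) Volume: 496,400 g ÷ 1.18 g/mL = 420,700 mL.

(b) Volume: 192,000 US gal × 3.785 L/gal = 726,720 L.
(b) Chlorine deficit: 10.7 − 0.6 = 10.1 ppm = 10.1 mg/L as Cl₂.
(b) Cl₂ equivalent needed: 10.1 mg/L × 726,720 L = 7,340,000 mg = 7340 g.
(b) Product at 88.5% available chlorine: 7340 / 0.885 = 8294 g.

(a) 421 L; (b) 8.29 kg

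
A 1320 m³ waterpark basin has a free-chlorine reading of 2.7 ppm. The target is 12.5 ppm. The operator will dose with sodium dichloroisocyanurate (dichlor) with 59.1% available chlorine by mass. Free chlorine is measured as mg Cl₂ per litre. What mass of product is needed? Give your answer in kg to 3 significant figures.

21.9 kg

Volume: 1320 m³ = 1,320,000 L.
Chlorine deficit: 12.5 − 2.7 = 9.8 ppm = 9.8 mg/L as Cl₂.
Cl₂ equivalent needed: 9.8 mg/L × 1,320,000 L = 12,940,000 mg = 12,940 g.
Product at 59.1% available chlorine: 12,940 / 0.591 = 21,890 g.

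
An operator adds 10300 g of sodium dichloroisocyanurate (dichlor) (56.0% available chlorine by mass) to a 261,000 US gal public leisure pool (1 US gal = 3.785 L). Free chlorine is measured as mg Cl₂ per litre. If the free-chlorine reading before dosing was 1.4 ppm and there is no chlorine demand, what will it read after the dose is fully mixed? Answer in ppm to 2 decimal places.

Volume: 261,000 US gal × 3.785 L/gal = 987,885 L.
Available chlorine delivered: 10,300 g × 0.56 = 5768 g as Cl₂.
Concentration rise: 5768 g / 987,885 L = 5.839 mg/L = 5.84 ppm.
Final FC: 1.4 + 5.84 = 7.24 ppm.

7.24 ppm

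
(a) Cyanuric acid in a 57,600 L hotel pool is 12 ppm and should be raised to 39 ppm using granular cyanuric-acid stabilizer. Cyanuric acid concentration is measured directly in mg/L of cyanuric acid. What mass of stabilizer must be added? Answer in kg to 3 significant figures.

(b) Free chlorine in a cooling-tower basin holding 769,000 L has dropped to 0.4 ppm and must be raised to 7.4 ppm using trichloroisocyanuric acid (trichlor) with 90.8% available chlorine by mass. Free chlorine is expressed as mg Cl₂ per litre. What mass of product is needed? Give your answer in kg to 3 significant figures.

(a) CYA to add: (39 − 12) = 27 mg/L × 57,600 L = 1555 g cyanuric acid.

(b) Chlorine deficit: 7.4 − 0.4 = 7 ppm = 7 mg/L as Cl₂.
(b) Cl₂ equivalent needed: 7 mg/L × 769,000 L = 5,383,000 mg = 5383 g.
(b) Product at 90.8% available chlorine: 5383 / 0.908 = 5928 g.

(a) 1.56 kg; (b) 5.93 kg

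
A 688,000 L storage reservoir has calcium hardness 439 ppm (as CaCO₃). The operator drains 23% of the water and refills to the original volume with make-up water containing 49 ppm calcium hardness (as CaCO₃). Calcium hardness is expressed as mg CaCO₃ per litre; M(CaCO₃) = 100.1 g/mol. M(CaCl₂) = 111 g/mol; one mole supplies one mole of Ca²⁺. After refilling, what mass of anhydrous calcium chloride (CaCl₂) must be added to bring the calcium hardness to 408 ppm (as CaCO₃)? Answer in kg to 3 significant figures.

After draining 23% and refilling: 439 × 0.77 + 49 × 0.23 = 349.3 ppm.
Deficit to target: 408 − 349.3 = 58.7 mg/L.
As CaCO₃: 58.7 mg/L × 688,000 L = 40,390 g; ÷ 100.1 = 403.5 mol Ca²⁺.
Mass: 403.5 × 111 = 44,780 g.

44.8 kg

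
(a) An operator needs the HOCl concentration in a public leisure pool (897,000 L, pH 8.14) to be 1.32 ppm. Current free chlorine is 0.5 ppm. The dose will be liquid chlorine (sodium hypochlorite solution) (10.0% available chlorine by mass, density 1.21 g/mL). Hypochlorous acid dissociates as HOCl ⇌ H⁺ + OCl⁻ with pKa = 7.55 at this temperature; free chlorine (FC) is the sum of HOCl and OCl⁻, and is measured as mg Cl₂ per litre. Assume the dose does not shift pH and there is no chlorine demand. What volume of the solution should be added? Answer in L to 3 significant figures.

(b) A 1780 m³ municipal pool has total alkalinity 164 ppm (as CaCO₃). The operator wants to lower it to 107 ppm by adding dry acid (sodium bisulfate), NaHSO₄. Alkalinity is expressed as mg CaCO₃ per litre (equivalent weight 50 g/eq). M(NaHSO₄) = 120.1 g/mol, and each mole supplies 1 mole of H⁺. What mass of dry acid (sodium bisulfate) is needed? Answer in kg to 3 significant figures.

(a) 44.1 L; (b) 244 kg

(a) [OCl⁻]/[HOCl] = 10^(pH − pKa) = 10^(8.14 − 7.55) = 3.89; fraction as HOCl = 1/(1 + 3.89) = 0.2045.
(a) Free chlorine required for 1.32 ppm HOCl: 1.32 / 0.2045 = 6.455 ppm.
(a) FC to add: 6.455 − 0.5 = 5.955 mg/L as Cl₂.
(a) Cl₂ equivalent: 5.955 mg/L × 897,000 L = 5342 g.
(a) Product at 10.0% available Cl: 5342 / 0.1 = 53,420 g.
(a) Volume: 53,420 g ÷ 1.21 g/mL = 44,150 mL.

(b) Volume: 1780 m³ = 1,780,000 L.
(b) Alkalinity to neutralize: (164 − 107) = 57 mg/L as CaCO₃ × 1,780,000 L = 101,500 g as CaCO₃.
(b) Equivalents of H⁺ required: 101,500 ÷ 50 g/eq = 2029 eq = 2029 mol NaHSO₄.
(b) Mass of NaHSO₄: 2029 × 120.1 = 243,700 g.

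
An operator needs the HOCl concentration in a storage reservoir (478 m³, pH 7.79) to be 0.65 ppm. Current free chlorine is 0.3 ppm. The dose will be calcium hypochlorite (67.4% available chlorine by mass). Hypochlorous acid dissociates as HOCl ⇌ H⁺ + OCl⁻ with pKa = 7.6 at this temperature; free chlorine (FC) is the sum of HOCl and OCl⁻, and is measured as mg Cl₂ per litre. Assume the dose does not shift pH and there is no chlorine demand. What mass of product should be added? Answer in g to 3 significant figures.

962 g

Volume: 478 m³ = 478,000 L.
[OCl⁻]/[HOCl] = 10^(pH − pKa) = 10^(7.79 − 7.6) = 1.549; fraction as HOCl = 1/(1 + 1.549) = 0.3923.
Free chlorine required for 0.65 ppm HOCl: 0.65 / 0.3923 = 1.657 ppm.
FC to add: 1.657 − 0.3 = 1.357 mg/L as Cl₂.
Cl₂ equivalent: 1.357 mg/L × 478,000 L = 648.5 g.
Product at 67.4% available Cl: 648.5 / 0.674 = 962.2 g.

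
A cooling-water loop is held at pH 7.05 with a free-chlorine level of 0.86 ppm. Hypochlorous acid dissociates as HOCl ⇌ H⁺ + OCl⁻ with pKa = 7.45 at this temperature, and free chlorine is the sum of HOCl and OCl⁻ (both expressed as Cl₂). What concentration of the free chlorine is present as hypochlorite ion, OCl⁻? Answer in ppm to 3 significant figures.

0.245 ppm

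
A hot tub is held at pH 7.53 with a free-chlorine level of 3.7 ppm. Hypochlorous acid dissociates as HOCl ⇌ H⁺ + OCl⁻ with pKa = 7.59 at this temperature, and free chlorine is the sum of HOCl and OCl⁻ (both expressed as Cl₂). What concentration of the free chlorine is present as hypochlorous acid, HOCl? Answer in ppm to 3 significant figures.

[OCl⁻]/[HOCl] = 10^(pH − pKa) = 10^(7.53 − 7.59) = 10^-0.06 = 0.871.
Fraction as HOCl = 1 / (1 + 0.871) = 0.5345.
HOCl = 0.5345 × 3.7 ppm = 1.978 ppm.

1.98 ppm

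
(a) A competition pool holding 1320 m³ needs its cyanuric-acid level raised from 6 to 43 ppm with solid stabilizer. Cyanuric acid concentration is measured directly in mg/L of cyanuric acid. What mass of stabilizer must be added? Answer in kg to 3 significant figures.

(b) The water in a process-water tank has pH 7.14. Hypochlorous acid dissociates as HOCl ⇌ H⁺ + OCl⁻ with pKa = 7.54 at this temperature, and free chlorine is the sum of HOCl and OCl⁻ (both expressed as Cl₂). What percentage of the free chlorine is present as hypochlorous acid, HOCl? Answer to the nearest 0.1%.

(a) 48.8 kg; (b) 71.5%

(a) Volume: 1320 m³ = 1,320,000 L.
(a) CYA to add: (43 − 6) = 37 mg/L × 1,320,000 L = 48,840 g cyanuric acid.

(b) [OCl⁻]/[HOCl] = 10^(pH − pKa) = 10^(7.14 − 7.54) = 10^-0.40 = 0.3981.
(b) Fraction as HOCl = 1 / (1 + 0.3981) = 0.7153.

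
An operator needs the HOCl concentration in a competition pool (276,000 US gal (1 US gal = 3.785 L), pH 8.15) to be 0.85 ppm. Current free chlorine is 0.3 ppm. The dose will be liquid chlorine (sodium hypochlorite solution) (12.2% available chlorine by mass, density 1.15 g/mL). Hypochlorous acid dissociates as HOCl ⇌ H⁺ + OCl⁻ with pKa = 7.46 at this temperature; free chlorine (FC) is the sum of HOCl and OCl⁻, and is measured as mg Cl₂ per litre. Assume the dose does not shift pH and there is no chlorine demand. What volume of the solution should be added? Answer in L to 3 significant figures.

35.1 L

Volume: 276,000 US gal × 3.785 L/gal = 1,044,660 L.
[OCl⁻]/[HOCl] = 10^(pH − pKa) = 10^(8.15 − 7.46) = 4.898; fraction as HOCl = 1/(1 + 4.898) = 0.1696.
Free chlorine required for 0.85 ppm HOCl: 0.85 / 0.1696 = 5.013 ppm.
FC to add: 5.013 − 0.3 = 4.713 mg/L as Cl₂.
Cl₂ equivalent: 4.713 mg/L × 1,044,660 L = 4924 g.
Product at 12.2% available Cl: 4924 / 0.122 = 40,360 g.
Volume: 40,360 g ÷ 1.15 g/mL = 35,090 mL.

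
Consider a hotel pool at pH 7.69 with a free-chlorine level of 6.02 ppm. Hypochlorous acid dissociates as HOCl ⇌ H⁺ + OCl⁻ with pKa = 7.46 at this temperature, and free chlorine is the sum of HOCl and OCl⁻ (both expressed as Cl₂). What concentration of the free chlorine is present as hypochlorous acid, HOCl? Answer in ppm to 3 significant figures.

[OCl⁻]/[HOCl] = 10^(pH − pKa) = 10^(7.69 − 7.46) = 10^0.23 = 1.698.
Fraction as HOCl = 1 / (1 + 1.698) = 0.3706.
HOCl = 0.3706 × 6.02 ppm = 2.231 ppm.

2.23 ppm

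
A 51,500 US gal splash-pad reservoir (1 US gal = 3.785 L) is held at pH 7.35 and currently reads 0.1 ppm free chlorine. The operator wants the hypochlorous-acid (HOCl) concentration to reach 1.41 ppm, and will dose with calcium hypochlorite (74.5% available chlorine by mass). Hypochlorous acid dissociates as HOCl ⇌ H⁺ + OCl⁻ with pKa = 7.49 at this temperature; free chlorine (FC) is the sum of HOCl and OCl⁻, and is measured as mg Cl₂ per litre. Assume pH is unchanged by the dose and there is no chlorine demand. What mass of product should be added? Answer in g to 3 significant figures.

610 g

Volume: 51,500 US gal × 3.785 L/gal = 194,928 L.
[OCl⁻]/[HOCl] = 10^(pH − pKa) = 10^(7.35 − 7.49) = 0.7244; fraction as HOCl = 1/(1 + 0.7244) = 0.5799.
Free chlorine required for 1.41 ppm HOCl: 1.41 / 0.5799 = 2.431 ppm.
FC to add: 2.431 − 0.1 = 2.331 mg/L as Cl₂.
Cl₂ equivalent: 2.331 mg/L × 194,928 L = 454.5 g.
Product at 74.5% available Cl: 454.5 / 0.745 = 610 g.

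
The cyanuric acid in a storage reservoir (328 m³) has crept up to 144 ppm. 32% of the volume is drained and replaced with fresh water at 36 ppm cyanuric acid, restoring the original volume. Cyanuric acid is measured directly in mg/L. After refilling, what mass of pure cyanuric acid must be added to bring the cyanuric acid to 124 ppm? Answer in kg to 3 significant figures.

Volume: 328 m³ = 328,000 L.
After draining 32% and refilling: 144 × 0.68 + 36 × 0.32 = 109.44 ppm.
Deficit to target: 124 − 109.44 = 14.56 mg/L.
Mass: 14.56 mg/L × 328,000 L = 4776 g cyanuric acid.

4.78 kg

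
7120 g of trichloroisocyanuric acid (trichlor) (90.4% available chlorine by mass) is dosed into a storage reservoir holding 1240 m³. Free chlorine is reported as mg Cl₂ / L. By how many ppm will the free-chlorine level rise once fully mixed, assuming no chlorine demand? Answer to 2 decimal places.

5.19 ppm

Volume: 1240 m³ = 1,240,000 L.
Available chlorine delivered: 7120 g × 0.904 = 6436 g as Cl₂.
Concentration rise: 6436 g / 1,240,000 L = 5.191 mg/L = 5.19 ppm.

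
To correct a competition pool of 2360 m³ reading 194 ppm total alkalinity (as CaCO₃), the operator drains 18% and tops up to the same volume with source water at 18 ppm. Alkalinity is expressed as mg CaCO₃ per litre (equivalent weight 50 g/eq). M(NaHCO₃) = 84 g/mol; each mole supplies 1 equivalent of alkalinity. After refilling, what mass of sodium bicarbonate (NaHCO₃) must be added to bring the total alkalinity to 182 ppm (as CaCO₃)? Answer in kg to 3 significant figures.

78.0 kg

Volume: 2360 m³ = 2,360,000 L.
After draining 18% and refilling: 194 × 0.82 + 18 × 0.18 = 162.32 ppm.
Deficit to target: 182 − 162.32 = 19.68 mg/L.
As CaCO₃: 19.68 mg/L × 2,360,000 L = 46,440 g; ÷ 50 g/eq ÷ 1 = 928.9 mol NaHCO₃.
Mass: 928.9 × 84 = 78,030 g.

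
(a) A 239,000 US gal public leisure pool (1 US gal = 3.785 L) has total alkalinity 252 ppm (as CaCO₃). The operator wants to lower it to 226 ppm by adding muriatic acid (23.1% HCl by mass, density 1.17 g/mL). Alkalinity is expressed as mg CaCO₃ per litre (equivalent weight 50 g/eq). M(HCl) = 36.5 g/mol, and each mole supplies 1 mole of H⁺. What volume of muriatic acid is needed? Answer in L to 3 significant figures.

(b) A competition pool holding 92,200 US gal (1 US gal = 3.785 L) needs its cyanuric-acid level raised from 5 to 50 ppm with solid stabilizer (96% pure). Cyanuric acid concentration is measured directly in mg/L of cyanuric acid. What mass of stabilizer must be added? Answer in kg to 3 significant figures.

(a) Volume: 239,000 US gal × 3.785 L/gal = 904,615 L.
(a) Alkalinity to neutralize: (252 − 226) = 26 mg/L as CaCO₃ × 904,615 L = 23,520 g as CaCO₃.
(a) Equivalents of H⁺ required: 23,520 ÷ 50 g/eq = 470.4 eq = 470.4 mol HCl.
(a) Mass of HCl: 470.4 × 36.5 = 17,170 g.
(a) Mass of 23.1% solution: 17,170 / 0.231 = 74,330 g.
(a) Volume: 74,330 g ÷ 1.17 g/mL = 63,530 mL.

(b) Volume: 92,200 US gal × 3.785 L/gal = 348,977 L.
(b) CYA to add: (50 − 5) = 45 mg/L × 348,977 L = 15,700 g cyanuric acid.
(b) At 96% purity: 15,700 / 0.96 = 16,360 g product.

(a) 63.5 L; (b) 16.4 kg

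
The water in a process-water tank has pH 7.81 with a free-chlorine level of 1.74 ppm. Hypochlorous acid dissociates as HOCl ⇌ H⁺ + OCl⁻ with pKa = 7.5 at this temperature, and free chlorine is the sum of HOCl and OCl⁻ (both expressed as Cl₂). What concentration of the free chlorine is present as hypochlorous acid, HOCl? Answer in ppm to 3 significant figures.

[OCl⁻]/[HOCl] = 10^(pH − pKa) = 10^(7.81 − 7.5) = 10^0.31 = 2.042.
Fraction as HOCl = 1 / (1 + 2.042) = 0.3288.
HOCl = 0.3288 × 1.74 ppm = 0.572 ppm.

0.572 ppm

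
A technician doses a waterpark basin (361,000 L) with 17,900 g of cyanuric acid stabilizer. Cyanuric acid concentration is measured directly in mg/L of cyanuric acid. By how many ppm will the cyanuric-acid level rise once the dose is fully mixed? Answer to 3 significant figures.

49.6 ppm

Rise: 17,900 g / 361,000 L × 1000 = 49.58 mg/L.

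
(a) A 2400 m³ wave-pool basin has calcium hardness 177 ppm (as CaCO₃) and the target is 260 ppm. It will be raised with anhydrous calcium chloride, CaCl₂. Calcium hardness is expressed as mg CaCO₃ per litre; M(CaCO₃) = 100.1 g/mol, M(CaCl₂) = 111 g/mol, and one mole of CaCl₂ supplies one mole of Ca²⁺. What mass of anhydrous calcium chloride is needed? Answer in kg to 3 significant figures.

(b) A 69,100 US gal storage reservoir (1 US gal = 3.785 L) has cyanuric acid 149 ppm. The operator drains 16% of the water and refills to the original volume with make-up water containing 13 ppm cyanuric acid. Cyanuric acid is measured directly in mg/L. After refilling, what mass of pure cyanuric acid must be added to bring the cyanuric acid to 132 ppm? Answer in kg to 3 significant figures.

(a) 221 kg; (b) 1.24 kg

(a) Volume: 2400 m³ = 2,400,000 L.
(a) Hardness to add: (260 − 177) = 83 mg/L as CaCO₃ × 2,400,000 L = 199,200 g as CaCO₃.
(a) Moles of Ca²⁺ (1 mol Ca²⁺ ≡ 1 mol CaCO₃): 199,200 / 100.1 g/mol = 1990 mol.
(a) Mass of CaCl₂: 1990 × 111 = 220,900 g.

(b) Volume: 69,100 US gal × 3.785 L/gal = 261,544 L.
(b) After draining 16% and refilling: 149 × 0.84 + 13 × 0.16 = 127.24 ppm.
(b) Deficit to target: 132 − 127.24 = 4.76 mg/L.
(b) Mass: 4.76 mg/L × 261,544 L = 1245 g cyanuric acid.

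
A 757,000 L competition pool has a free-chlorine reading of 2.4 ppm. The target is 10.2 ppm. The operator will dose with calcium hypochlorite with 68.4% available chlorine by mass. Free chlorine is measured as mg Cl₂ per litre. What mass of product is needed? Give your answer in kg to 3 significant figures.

Chlorine deficit: 10.2 − 2.4 = 7.8 ppm = 7.8 mg/L as Cl₂.
Cl₂ equivalent needed: 7.8 mg/L × 757,000 L = 5,905,000 mg = 5905 g.
Product at 68.4% available chlorine: 5905 / 0.684 = 8632 g.

8.63 kg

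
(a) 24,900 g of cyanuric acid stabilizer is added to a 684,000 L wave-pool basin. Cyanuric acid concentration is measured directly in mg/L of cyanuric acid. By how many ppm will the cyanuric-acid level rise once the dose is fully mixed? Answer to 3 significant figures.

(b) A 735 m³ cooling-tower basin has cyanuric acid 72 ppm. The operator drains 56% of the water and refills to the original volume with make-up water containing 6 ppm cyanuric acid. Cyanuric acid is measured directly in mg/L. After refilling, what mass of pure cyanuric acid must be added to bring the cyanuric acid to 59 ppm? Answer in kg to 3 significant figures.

(a) Rise: 24,900 g / 684,000 L × 1000 = 36.4 mg/L.

(b) Volume: 735 m³ = 735,000 L.
(b) After draining 56% and refilling: 72 × 0.44 + 6 × 0.56 = 35.04 ppm.
(b) Deficit to target: 59 − 35.04 = 23.96 mg/L.
(b) Mass: 23.96 mg/L × 735,000 L = 17,610 g cyanuric acid.

(a) 36.4 ppm; (b) 17.6 kg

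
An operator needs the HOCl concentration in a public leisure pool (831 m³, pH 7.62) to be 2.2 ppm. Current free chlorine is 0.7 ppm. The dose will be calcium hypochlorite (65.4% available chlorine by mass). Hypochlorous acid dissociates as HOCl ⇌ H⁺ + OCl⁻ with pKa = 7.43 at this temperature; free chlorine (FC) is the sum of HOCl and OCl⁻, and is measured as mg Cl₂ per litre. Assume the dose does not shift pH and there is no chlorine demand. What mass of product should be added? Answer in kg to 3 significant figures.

6.24 kg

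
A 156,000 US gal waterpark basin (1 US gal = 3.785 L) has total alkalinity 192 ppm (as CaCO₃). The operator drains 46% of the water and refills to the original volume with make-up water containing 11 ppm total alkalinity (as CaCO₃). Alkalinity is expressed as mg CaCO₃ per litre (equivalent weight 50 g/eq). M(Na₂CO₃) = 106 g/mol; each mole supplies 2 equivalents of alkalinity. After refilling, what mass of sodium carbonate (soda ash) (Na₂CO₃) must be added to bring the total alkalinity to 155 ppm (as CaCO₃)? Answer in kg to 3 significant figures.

29.0 kg

Volume: 156,000 US gal × 3.785 L/gal = 590,460 L.
After draining 46% and refilling: 192 × 0.54 + 11 × 0.46 = 108.74 ppm.
Deficit to target: 155 − 108.74 = 46.26 mg/L.
As CaCO₃: 46.26 mg/L × 590,460 L = 27,310 g; ÷ 50 g/eq ÷ 2 = 273.1 mol Na₂CO₃.
Mass: 273.1 × 106 = 28,950 g.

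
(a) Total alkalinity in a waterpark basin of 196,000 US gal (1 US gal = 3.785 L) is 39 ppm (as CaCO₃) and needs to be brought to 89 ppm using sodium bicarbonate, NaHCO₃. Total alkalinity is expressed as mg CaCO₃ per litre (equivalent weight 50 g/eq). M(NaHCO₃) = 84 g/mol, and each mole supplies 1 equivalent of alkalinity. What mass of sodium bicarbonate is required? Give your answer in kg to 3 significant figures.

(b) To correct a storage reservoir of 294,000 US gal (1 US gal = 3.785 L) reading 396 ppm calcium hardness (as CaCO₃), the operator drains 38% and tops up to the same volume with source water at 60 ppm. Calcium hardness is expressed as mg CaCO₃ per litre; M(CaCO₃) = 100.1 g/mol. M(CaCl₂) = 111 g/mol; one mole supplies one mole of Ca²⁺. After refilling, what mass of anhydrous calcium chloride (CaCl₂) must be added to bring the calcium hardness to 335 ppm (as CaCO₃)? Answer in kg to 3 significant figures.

(a) Volume: 196,000 US gal × 3.785 L/gal = 741,860 L.
(a) Alkalinity to add: (89 − 39) = 50 mg/L as CaCO₃ × 741,860 L = 37,090 g as CaCO₃.
(a) Equivalents: 37,090 g ÷ 50 g/eq = 741.9 eq.
(a) NaHCO₃ supplies 1 eq per mole → 741.9 mol.
(a) Mass: 741.9 mol × 84 g/mol = 62,320 g.

(b) Volume: 294,000 US gal × 3.785 L/gal = 1,112,790 L.
(b) After draining 38% and refilling: 396 × 0.62 + 60 × 0.38 = 268.32 ppm.
(b) Deficit to target: 335 − 268.32 = 66.68 mg/L.
(b) As CaCO₃: 66.68 mg/L × 1,112,790 L = 74,200 g; ÷ 100.1 = 741.3 mol Ca²⁺.
(b) Mass: 741.3 × 111 = 82,280 g.

(a) 62.3 kg; (b) 82.3 kg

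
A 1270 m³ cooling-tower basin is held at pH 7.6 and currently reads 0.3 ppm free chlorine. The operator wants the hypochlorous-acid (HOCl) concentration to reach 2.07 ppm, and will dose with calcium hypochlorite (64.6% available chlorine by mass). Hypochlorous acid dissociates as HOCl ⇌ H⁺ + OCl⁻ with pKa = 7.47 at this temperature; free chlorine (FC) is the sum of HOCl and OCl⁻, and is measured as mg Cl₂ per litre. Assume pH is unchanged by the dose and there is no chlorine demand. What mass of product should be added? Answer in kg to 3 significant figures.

8.97 kg

Volume: 1270 m³ = 1,270,000 L.
[OCl⁻]/[HOCl] = 10^(pH − pKa) = 10^(7.6 − 7.47) = 1.349; fraction as HOCl = 1/(1 + 1.349) = 0.4257.
Free chlorine required for 2.07 ppm HOCl: 2.07 / 0.4257 = 4.862 ppm.
FC to add: 4.862 − 0.3 = 4.562 mg/L as Cl₂.
Cl₂ equivalent: 4.562 mg/L × 1,270,000 L = 5794 g.
Product at 64.6% available Cl: 5794 / 0.646 = 8969 g.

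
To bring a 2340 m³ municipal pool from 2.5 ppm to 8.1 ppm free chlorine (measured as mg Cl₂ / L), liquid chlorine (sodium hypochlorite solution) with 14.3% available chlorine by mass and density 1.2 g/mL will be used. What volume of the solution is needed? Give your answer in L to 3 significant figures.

Volume: 2340 m³ = 2,340,000 L.
Chlorine deficit: 8.1 − 2.5 = 5.6 ppm = 5.6 mg/L as Cl₂.
Cl₂ equivalent needed: 5.6 mg/L × 2,340,000 L = 13,100,000 mg = 13,100 g.
Product at 14.3% available chlorine: 13,100 / 0.143 = 91,640 g.
Volume at density 1.2 g/mL: 91,640 g ÷ 1.2 g/mL = 76,360 mL.

76.4 L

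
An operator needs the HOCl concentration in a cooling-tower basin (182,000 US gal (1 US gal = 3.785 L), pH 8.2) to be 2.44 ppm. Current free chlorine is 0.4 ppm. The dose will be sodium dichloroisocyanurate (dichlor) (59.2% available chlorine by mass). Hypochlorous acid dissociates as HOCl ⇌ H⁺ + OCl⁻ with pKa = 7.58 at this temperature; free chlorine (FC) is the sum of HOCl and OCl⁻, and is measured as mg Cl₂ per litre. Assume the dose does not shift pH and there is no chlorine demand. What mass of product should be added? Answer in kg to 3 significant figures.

14.2 kg

Volume: 182,000 US gal × 3.785 L/gal = 688,870 L.
[OCl⁻]/[HOCl] = 10^(pH − pKa) = 10^(8.2 − 7.58) = 4.169; fraction as HOCl = 1/(1 + 4.169) = 0.1935.
Free chlorine required for 2.44 ppm HOCl: 2.44 / 0.1935 = 12.61 ppm.
FC to add: 12.61 − 0.4 = 12.21 mg/L as Cl₂.
Cl₂ equivalent: 12.21 mg/L × 688,870 L = 8412 g.
Product at 59.2% available Cl: 8412 / 0.592 = 14,210 g.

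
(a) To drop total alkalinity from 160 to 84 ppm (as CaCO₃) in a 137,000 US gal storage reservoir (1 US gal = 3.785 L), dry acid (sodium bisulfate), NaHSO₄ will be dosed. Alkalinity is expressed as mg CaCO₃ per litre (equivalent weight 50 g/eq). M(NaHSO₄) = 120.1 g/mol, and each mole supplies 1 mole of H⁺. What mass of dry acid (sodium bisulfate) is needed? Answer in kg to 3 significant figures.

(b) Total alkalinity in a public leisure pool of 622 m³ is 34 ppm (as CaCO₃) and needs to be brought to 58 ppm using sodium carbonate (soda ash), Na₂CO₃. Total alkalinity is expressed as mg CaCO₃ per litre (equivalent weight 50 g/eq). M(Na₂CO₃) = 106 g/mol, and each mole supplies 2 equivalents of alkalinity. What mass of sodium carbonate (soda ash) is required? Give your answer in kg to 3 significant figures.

(a) 94.7 kg; (b) 15.8 kg

(a) Volume: 137,000 US gal × 3.785 L/gal = 518,545 L.
(a) Alkalinity to neutralize: (160 − 84) = 76 mg/L as CaCO₃ × 518,545 L = 39,410 g as CaCO₃.
(a) Equivalents of H⁺ required: 39,410 ÷ 50 g/eq = 788.2 eq = 788.2 mol NaHSO₄.
(a) Mass of NaHSO₄: 788.2 × 120.1 = 94,660 g.

(b) Volume: 622 m³ = 622,000 L.
(b) Alkalinity to add: (58 − 34) = 24 mg/L as CaCO₃ × 622,000 L = 14,930 g as CaCO₃.
(b) Equivalents: 14,930 g ÷ 50 g/eq = 298.6 eq.
(b) Each mole of Na₂CO₃ supplies 2 eq, so 298.6 / 2 = 149.3 mol.
(b) Mass: 149.3 mol × 106 g/mol = 15,820 g.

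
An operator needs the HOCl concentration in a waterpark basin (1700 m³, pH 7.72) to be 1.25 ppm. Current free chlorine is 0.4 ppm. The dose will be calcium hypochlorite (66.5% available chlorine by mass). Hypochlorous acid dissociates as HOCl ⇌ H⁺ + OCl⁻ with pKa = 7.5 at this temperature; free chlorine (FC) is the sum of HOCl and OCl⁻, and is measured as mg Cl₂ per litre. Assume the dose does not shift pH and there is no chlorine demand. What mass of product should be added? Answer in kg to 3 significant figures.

7.48 kg

Volume: 1700 m³ = 1,700,000 L.
[OCl⁻]/[HOCl] = 10^(pH − pKa) = 10^(7.72 − 7.5) = 1.66; fraction as HOCl = 1/(1 + 1.66) = 0.376.
Free chlorine required for 1.25 ppm HOCl: 1.25 / 0.376 = 3.324 ppm.
FC to add: 3.324 − 0.4 = 2.924 mg/L as Cl₂.
Cl₂ equivalent: 2.924 mg/L × 1,700,000 L = 4972 g.
Product at 66.5% available Cl: 4972 / 0.665 = 7476 g.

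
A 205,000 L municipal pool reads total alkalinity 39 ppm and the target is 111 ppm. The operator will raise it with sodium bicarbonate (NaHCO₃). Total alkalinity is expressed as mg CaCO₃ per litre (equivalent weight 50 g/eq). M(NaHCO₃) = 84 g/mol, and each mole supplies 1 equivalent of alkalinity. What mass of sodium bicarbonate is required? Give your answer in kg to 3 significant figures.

Alkalinity to add: (111 − 39) = 72 mg/L as CaCO₃ × 205,000 L = 14,760 g as CaCO₃.
Equivalents: 14,760 g ÷ 50 g/eq = 295.2 eq.
NaHCO₃ supplies 1 eq per mole → 295.2 mol.
Mass: 295.2 mol × 84 g/mol = 24,800 g.

24.8 kg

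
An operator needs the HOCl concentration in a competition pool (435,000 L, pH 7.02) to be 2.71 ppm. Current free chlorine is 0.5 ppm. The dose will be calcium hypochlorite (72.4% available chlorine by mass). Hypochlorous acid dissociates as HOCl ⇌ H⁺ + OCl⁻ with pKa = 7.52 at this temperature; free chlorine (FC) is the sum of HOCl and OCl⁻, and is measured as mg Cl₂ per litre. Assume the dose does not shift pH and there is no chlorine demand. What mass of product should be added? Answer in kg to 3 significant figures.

1.84 kg

[OCl⁻]/[HOCl] = 10^(pH − pKa) = 10^(7.02 − 7.52) = 0.3162; fraction as HOCl = 1/(1 + 0.3162) = 0.7597.
Free chlorine required for 2.71 ppm HOCl: 2.71 / 0.7597 = 3.567 ppm.
FC to add: 3.567 − 0.5 = 3.067 mg/L as Cl₂.
Cl₂ equivalent: 3.067 mg/L × 435,000 L = 1334 g.
Product at 72.4% available Cl: 1334 / 0.724 = 1843 g.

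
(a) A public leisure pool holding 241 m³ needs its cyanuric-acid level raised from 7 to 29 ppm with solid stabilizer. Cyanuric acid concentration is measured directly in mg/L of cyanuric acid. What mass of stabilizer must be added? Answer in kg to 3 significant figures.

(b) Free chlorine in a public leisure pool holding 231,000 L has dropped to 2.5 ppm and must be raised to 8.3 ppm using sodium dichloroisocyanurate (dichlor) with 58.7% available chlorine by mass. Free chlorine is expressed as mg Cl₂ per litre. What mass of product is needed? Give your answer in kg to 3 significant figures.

(a) Volume: 241 m³ = 241,000 L.
(a) CYA to add: (29 − 7) = 22 mg/L × 241,000 L = 5302 g cyanuric acid.

(b) Chlorine deficit: 8.3 − 2.5 = 5.8 ppm = 5.8 mg/L as Cl₂.
(b) Cl₂ equivalent needed: 5.8 mg/L × 231,000 L = 1,340,000 mg = 1340 g.
(b) Product at 58.7% available chlorine: 1340 / 0.587 = 2282 g.

(a) 5.30 kg; (b) 2.28 kg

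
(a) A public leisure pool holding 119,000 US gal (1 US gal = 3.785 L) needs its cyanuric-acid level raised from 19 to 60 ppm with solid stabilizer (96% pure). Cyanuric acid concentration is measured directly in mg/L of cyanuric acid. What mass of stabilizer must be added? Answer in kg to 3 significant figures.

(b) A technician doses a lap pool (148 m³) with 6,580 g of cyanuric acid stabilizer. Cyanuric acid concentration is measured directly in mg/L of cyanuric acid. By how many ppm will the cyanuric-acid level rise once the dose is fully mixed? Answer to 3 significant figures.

(a) Volume: 119,000 US gal × 3.785 L/gal = 450,415 L.
(a) CYA to add: (60 − 19) = 41 mg/L × 450,415 L = 18,470 g cyanuric acid.
(a) At 96% purity: 18,470 / 0.96 = 19,240 g product.

(b) Volume: 148 m³ = 148,000 L.
(b) Rise: 6,580 g / 148,000 L × 1000 = 44.46 mg/L.

(a) 19.2 kg; (b) 44.5 ppm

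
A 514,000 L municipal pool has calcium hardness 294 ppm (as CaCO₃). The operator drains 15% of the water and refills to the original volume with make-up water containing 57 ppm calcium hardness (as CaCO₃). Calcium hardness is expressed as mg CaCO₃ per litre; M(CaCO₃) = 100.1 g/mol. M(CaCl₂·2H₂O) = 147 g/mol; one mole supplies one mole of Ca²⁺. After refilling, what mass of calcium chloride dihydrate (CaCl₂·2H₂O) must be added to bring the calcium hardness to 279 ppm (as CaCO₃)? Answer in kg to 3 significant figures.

After draining 15% and refilling: 294 × 0.85 + 57 × 0.15 = 258.45 ppm.
Deficit to target: 279 − 258.45 = 20.55 mg/L.
As CaCO₃: 20.55 mg/L × 514,000 L = 10,560 g; ÷ 100.1 = 105.5 mol Ca²⁺.
Mass: 105.5 × 147 = 15,510 g.

15.5 kg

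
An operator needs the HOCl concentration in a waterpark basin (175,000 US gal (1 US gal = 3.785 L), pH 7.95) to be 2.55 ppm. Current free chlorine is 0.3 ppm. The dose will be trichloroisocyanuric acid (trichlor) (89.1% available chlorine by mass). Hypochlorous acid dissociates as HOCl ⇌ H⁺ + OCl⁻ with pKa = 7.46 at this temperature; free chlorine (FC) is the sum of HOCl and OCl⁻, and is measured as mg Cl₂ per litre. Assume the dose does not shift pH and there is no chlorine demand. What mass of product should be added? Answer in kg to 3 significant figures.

7.53 kg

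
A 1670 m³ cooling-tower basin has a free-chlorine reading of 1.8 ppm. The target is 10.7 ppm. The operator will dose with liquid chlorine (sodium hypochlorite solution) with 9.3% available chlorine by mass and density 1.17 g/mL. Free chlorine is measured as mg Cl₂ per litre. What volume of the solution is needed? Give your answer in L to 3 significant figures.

Volume: 1670 m³ = 1,670,000 L.
Chlorine deficit: 10.7 − 1.8 = 8.9 ppm = 8.9 mg/L as Cl₂.
Cl₂ equivalent needed: 8.9 mg/L × 1,670,000 L = 14,860,000 mg = 14,860 g.
Product at 9.3% available chlorine: 14,860 / 0.093 = 159,800 g.
Volume at density 1.17 g/mL: 159,800 g ÷ 1.17 g/mL = 136,600 mL.

137 L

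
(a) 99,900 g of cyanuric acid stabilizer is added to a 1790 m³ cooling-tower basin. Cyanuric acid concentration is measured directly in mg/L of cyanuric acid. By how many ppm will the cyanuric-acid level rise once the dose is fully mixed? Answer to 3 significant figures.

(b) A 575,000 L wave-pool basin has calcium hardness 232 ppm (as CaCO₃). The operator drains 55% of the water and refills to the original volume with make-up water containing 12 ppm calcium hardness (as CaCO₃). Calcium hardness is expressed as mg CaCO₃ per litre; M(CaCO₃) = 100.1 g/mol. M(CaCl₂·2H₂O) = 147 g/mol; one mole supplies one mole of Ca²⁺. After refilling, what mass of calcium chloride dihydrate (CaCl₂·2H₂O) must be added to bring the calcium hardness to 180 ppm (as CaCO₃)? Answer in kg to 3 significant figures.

(a) Volume: 1790 m³ = 1,790,000 L.
(a) Rise: 99,900 g / 1,790,000 L × 1000 = 55.81 mg/L.

(b) After draining 55% and refilling: 232 × 0.45 + 12 × 0.55 = 111 ppm.
(b) Deficit to target: 180 − 111 = 69 mg/L.
(b) As CaCO₃: 69 mg/L × 575,000 L = 39,680 g; ÷ 100.1 = 396.4 mol Ca²⁺.
(b) Mass: 396.4 × 147 = 58,260 g.

(a) 55.8 ppm; (b) 58.3 kg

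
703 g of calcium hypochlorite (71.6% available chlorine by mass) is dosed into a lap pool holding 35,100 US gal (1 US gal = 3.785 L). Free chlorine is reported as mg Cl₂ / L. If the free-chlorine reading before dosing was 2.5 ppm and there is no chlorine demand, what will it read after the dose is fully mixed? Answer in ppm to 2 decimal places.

6.29 ppm

Volume: 35,100 US gal × 3.785 L/gal = 132,854 L.
Available chlorine delivered: 703 g × 0.716 = 503.3 g as Cl₂.
Concentration rise: 503.3 g / 132,854 L = 3.789 mg/L = 3.79 ppm.
Final FC: 2.5 + 3.79 = 6.29 ppm.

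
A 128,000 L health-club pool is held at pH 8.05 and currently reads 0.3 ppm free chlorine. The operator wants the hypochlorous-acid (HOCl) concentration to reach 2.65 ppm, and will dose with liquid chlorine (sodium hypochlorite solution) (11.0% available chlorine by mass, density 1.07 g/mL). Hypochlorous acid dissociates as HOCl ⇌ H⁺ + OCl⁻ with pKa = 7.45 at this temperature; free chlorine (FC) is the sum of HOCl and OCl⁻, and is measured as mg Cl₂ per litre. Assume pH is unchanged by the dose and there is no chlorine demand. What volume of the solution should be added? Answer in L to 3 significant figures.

[OCl⁻]/[HOCl] = 10^(pH − pKa) = 10^(8.05 − 7.45) = 3.981; fraction as HOCl = 1/(1 + 3.981) = 0.2008.
Free chlorine required for 2.65 ppm HOCl: 2.65 / 0.2008 = 13.2 ppm.
FC to add: 13.2 − 0.3 = 12.9 mg/L as Cl₂.
Cl₂ equivalent: 12.9 mg/L × 128,000 L = 1651 g.
Product at 11.0% available Cl: 1651 / 0.11 = 15,010 g.
Volume: 15,010 g ÷ 1.07 g/mL = 14,030 mL.

14.0 L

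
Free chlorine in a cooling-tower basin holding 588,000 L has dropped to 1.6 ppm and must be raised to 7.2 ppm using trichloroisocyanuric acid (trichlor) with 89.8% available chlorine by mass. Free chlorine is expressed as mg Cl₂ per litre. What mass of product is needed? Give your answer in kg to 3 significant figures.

3.67 kg

Chlorine deficit: 7.2 − 1.6 = 5.6 ppm = 5.6 mg/L as Cl₂.
Cl₂ equivalent needed: 5.6 mg/L × 588,000 L = 3,293,000 mg = 3293 g.
Product at 89.8% available chlorine: 3293 / 0.898 = 3667 g.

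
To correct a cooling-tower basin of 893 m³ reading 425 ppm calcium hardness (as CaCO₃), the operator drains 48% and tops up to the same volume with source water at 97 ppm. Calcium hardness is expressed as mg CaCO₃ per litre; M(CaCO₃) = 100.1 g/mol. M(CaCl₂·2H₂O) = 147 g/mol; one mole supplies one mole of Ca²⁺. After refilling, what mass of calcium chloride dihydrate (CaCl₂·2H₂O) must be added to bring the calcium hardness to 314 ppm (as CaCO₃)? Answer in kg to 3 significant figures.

Volume: 893 m³ = 893,000 L.
After draining 48% and refilling: 425 × 0.52 + 97 × 0.48 = 267.56 ppm.
Deficit to target: 314 − 267.56 = 46.44 mg/L.
As CaCO₃: 46.44 mg/L × 893,000 L = 41,470 g; ÷ 100.1 = 414.3 mol Ca²⁺.
Mass: 414.3 × 147 = 60,900 g.

60.9 kg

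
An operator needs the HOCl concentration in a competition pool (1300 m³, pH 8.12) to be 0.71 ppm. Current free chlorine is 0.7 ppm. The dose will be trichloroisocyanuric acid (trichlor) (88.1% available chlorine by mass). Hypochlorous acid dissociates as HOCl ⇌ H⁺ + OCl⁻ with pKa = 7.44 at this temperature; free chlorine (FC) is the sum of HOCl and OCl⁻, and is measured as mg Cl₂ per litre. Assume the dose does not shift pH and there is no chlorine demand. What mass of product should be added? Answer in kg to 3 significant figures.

5.03 kg

Volume: 1300 m³ = 1,300,000 L.
[OCl⁻]/[HOCl] = 10^(pH − pKa) = 10^(8.12 − 7.44) = 4.786; fraction as HOCl = 1/(1 + 4.786) = 0.1728.
Free chlorine required for 0.71 ppm HOCl: 0.71 / 0.1728 = 4.108 ppm.
FC to add: 4.108 − 0.7 = 3.408 mg/L as Cl₂.
Cl₂ equivalent: 3.408 mg/L × 1,300,000 L = 4431 g.
Product at 88.1% available Cl: 4431 / 0.881 = 5029 g.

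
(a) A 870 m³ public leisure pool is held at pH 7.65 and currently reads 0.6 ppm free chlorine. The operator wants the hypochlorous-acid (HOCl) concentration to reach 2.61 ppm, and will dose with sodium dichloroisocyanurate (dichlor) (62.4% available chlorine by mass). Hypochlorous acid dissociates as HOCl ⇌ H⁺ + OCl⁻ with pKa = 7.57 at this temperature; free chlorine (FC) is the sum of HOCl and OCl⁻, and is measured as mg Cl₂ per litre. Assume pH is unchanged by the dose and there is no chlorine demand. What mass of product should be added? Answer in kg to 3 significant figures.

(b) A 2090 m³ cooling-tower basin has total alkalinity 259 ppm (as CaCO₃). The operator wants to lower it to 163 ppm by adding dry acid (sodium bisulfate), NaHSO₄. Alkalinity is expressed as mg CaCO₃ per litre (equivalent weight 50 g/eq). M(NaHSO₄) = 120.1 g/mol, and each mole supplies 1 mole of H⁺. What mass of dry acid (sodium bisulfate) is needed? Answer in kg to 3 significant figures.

(a) Volume: 870 m³ = 870,000 L.
(a) [OCl⁻]/[HOCl] = 10^(pH − pKa) = 10^(7.65 − 7.57) = 1.202; fraction as HOCl = 1/(1 + 1.202) = 0.4541.
(a) Free chlorine required for 2.61 ppm HOCl: 2.61 / 0.4541 = 5.748 ppm.
(a) FC to add: 5.748 − 0.6 = 5.148 mg/L as Cl₂.
(a) Cl₂ equivalent: 5.148 mg/L × 870,000 L = 4479 g.
(a) Product at 62.4% available Cl: 4479 / 0.624 = 7177 g.

(b) Volume: 2090 m³ = 2,090,000 L.
(b) Alkalinity to neutralize: (259 − 163) = 96 mg/L as CaCO₃ × 2,090,000 L = 200,600 g as CaCO₃.
(b) Equivalents of H⁺ required: 200,600 ÷ 50 g/eq = 4013 eq = 4013 mol NaHSO₄.
(b) Mass of NaHSO₄: 4013 × 120.1 = 481,900 g.

(a) 7.18 kg; (b) 482 kg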